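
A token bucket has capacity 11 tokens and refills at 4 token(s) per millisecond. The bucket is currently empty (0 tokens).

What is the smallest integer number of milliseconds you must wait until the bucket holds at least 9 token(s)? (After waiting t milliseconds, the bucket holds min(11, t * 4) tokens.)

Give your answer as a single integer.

Answer: 3

Derivation:
Need t * 4 >= 9, so t >= 9/4.
Smallest integer t = ceil(9/4) = 3.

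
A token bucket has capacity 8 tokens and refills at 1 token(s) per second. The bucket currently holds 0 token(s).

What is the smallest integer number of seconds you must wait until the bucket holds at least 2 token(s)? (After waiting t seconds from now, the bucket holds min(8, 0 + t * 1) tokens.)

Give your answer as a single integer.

Answer: 2

Derivation:
Need 0 + t * 1 >= 2, so t >= 2/1.
Smallest integer t = ceil(2/1) = 2.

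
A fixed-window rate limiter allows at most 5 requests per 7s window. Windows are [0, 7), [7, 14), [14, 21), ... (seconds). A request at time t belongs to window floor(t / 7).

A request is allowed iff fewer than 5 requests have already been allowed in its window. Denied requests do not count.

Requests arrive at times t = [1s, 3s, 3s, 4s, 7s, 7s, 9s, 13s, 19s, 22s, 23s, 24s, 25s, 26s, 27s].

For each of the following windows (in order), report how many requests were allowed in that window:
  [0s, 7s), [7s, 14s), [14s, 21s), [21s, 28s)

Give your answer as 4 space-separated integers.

Processing requests:
  req#1 t=1s (window 0): ALLOW
  req#2 t=3s (window 0): ALLOW
  req#3 t=3s (window 0): ALLOW
  req#4 t=4s (window 0): ALLOW
  req#5 t=7s (window 1): ALLOW
  req#6 t=7s (window 1): ALLOW
  req#7 t=9s (window 1): ALLOW
  req#8 t=13s (window 1): ALLOW
  req#9 t=19s (window 2): ALLOW
  req#10 t=22s (window 3): ALLOW
  req#11 t=23s (window 3): ALLOW
  req#12 t=24s (window 3): ALLOW
  req#13 t=25s (window 3): ALLOW
  req#14 t=26s (window 3): ALLOW
  req#15 t=27s (window 3): DENY

Allowed counts by window: 4 4 1 5

Answer: 4 4 1 5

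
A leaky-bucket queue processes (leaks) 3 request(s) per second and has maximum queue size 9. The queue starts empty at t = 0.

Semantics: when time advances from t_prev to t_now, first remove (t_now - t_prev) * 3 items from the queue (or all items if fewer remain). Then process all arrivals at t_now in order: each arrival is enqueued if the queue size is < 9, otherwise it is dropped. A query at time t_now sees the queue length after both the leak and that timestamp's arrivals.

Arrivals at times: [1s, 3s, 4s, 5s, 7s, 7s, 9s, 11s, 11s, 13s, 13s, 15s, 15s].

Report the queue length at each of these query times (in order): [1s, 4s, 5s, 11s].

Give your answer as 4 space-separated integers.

Answer: 1 1 1 2

Derivation:
Queue lengths at query times:
  query t=1s: backlog = 1
  query t=4s: backlog = 1
  query t=5s: backlog = 1
  query t=11s: backlog = 2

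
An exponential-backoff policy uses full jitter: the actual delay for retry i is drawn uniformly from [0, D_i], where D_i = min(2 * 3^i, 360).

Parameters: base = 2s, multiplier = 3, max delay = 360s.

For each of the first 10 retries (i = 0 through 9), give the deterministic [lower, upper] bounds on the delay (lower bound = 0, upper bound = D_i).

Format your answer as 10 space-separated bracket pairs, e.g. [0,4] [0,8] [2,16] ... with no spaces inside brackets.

Answer: [0,2] [0,6] [0,18] [0,54] [0,162] [0,360] [0,360] [0,360] [0,360] [0,360]

Derivation:
Computing bounds per retry:
  i=0: D_i=min(2*3^0,360)=2, bounds=[0,2]
  i=1: D_i=min(2*3^1,360)=6, bounds=[0,6]
  i=2: D_i=min(2*3^2,360)=18, bounds=[0,18]
  i=3: D_i=min(2*3^3,360)=54, bounds=[0,54]
  i=4: D_i=min(2*3^4,360)=162, bounds=[0,162]
  i=5: D_i=min(2*3^5,360)=360, bounds=[0,360]
  i=6: D_i=min(2*3^6,360)=360, bounds=[0,360]
  i=7: D_i=min(2*3^7,360)=360, bounds=[0,360]
  i=8: D_i=min(2*3^8,360)=360, bounds=[0,360]
  i=9: D_i=min(2*3^9,360)=360, bounds=[0,360]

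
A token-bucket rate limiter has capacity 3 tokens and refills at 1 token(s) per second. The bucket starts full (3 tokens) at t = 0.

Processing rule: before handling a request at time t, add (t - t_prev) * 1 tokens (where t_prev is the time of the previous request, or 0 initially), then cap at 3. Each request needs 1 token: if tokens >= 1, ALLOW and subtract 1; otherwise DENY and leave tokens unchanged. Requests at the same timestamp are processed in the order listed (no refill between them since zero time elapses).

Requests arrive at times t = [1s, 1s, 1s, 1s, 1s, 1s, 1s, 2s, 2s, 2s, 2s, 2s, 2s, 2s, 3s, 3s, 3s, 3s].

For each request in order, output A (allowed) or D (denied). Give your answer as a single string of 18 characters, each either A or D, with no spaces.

Simulating step by step:
  req#1 t=1s: ALLOW
  req#2 t=1s: ALLOW
  req#3 t=1s: ALLOW
  req#4 t=1s: DENY
  req#5 t=1s: DENY
  req#6 t=1s: DENY
  req#7 t=1s: DENY
  req#8 t=2s: ALLOW
  req#9 t=2s: DENY
  req#10 t=2s: DENY
  req#11 t=2s: DENY
  req#12 t=2s: DENY
  req#13 t=2s: DENY
  req#14 t=2s: DENY
  req#15 t=3s: ALLOW
  req#16 t=3s: DENY
  req#17 t=3s: DENY
  req#18 t=3s: DENY

Answer: AAADDDDADDDDDDADDD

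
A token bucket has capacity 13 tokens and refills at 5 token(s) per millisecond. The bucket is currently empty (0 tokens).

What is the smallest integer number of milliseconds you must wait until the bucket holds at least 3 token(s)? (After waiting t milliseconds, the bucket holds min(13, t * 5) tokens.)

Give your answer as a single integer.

Need t * 5 >= 3, so t >= 3/5.
Smallest integer t = ceil(3/5) = 1.

Answer: 1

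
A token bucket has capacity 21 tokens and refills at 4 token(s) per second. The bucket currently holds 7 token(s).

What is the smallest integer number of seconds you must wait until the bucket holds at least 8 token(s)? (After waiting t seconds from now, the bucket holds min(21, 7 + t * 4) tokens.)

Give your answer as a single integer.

Need 7 + t * 4 >= 8, so t >= 1/4.
Smallest integer t = ceil(1/4) = 1.

Answer: 1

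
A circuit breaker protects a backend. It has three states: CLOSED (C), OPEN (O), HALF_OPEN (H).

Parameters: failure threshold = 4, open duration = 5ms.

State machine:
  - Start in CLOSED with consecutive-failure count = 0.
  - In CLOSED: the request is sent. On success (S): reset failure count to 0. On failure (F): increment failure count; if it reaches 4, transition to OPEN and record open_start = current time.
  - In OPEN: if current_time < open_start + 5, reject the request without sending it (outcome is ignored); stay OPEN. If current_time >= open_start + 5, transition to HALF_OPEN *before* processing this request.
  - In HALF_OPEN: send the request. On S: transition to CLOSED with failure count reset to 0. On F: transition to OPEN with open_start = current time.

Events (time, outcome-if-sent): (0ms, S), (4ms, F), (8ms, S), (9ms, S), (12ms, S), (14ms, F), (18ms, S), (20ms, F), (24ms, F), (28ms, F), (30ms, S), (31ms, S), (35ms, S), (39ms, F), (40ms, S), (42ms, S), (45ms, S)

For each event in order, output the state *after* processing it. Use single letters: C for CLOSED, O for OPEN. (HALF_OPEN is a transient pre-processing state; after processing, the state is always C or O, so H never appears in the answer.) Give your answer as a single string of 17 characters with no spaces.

State after each event:
  event#1 t=0ms outcome=S: state=CLOSED
  event#2 t=4ms outcome=F: state=CLOSED
  event#3 t=8ms outcome=S: state=CLOSED
  event#4 t=9ms outcome=S: state=CLOSED
  event#5 t=12ms outcome=S: state=CLOSED
  event#6 t=14ms outcome=F: state=CLOSED
  event#7 t=18ms outcome=S: state=CLOSED
  event#8 t=20ms outcome=F: state=CLOSED
  event#9 t=24ms outcome=F: state=CLOSED
  event#10 t=28ms outcome=F: state=CLOSED
  event#11 t=30ms outcome=S: state=CLOSED
  event#12 t=31ms outcome=S: state=CLOSED
  event#13 t=35ms outcome=S: state=CLOSED
  event#14 t=39ms outcome=F: state=CLOSED
  event#15 t=40ms outcome=S: state=CLOSED
  event#16 t=42ms outcome=S: state=CLOSED
  event#17 t=45ms outcome=S: state=CLOSED

Answer: CCCCCCCCCCCCCCCCC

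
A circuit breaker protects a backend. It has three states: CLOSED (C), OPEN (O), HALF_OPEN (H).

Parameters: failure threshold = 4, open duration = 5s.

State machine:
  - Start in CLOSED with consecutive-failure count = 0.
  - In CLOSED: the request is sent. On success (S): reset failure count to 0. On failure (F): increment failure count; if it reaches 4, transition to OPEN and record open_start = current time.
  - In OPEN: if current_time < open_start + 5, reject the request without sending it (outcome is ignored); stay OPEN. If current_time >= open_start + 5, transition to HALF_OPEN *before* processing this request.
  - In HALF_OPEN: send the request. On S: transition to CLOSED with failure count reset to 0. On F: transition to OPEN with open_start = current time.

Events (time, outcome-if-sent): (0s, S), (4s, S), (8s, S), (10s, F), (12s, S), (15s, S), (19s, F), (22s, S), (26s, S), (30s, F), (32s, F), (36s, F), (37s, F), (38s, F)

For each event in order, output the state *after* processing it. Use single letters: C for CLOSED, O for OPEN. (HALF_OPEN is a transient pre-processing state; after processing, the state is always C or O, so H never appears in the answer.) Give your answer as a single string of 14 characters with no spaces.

State after each event:
  event#1 t=0s outcome=S: state=CLOSED
  event#2 t=4s outcome=S: state=CLOSED
  event#3 t=8s outcome=S: state=CLOSED
  event#4 t=10s outcome=F: state=CLOSED
  event#5 t=12s outcome=S: state=CLOSED
  event#6 t=15s outcome=S: state=CLOSED
  event#7 t=19s outcome=F: state=CLOSED
  event#8 t=22s outcome=S: state=CLOSED
  event#9 t=26s outcome=S: state=CLOSED
  event#10 t=30s outcome=F: state=CLOSED
  event#11 t=32s outcome=F: state=CLOSED
  event#12 t=36s outcome=F: state=CLOSED
  event#13 t=37s outcome=F: state=OPEN
  event#14 t=38s outcome=F: state=OPEN

Answer: CCCCCCCCCCCCOO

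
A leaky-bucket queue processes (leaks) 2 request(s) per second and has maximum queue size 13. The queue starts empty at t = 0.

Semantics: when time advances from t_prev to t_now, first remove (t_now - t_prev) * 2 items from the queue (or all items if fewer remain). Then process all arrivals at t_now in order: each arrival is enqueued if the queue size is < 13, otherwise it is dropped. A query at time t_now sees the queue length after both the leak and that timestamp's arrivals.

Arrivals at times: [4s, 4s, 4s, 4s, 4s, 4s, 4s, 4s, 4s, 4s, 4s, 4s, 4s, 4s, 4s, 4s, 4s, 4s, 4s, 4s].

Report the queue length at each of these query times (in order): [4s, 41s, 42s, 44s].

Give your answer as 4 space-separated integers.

Queue lengths at query times:
  query t=4s: backlog = 13
  query t=41s: backlog = 0
  query t=42s: backlog = 0
  query t=44s: backlog = 0

Answer: 13 0 0 0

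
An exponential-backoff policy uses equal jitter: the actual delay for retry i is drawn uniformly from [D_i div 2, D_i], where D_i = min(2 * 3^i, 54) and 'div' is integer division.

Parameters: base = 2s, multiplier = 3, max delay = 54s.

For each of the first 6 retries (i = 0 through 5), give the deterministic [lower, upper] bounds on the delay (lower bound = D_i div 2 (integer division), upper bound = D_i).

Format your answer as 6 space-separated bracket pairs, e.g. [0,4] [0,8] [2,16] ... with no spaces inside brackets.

Computing bounds per retry:
  i=0: D_i=min(2*3^0,54)=2, bounds=[1,2]
  i=1: D_i=min(2*3^1,54)=6, bounds=[3,6]
  i=2: D_i=min(2*3^2,54)=18, bounds=[9,18]
  i=3: D_i=min(2*3^3,54)=54, bounds=[27,54]
  i=4: D_i=min(2*3^4,54)=54, bounds=[27,54]
  i=5: D_i=min(2*3^5,54)=54, bounds=[27,54]

Answer: [1,2] [3,6] [9,18] [27,54] [27,54] [27,54]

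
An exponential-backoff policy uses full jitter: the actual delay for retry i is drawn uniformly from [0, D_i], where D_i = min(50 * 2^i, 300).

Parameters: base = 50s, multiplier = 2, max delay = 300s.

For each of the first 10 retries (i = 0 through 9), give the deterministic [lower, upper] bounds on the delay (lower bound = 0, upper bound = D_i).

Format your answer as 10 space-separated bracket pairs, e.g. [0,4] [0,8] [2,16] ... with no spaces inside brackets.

Computing bounds per retry:
  i=0: D_i=min(50*2^0,300)=50, bounds=[0,50]
  i=1: D_i=min(50*2^1,300)=100, bounds=[0,100]
  i=2: D_i=min(50*2^2,300)=200, bounds=[0,200]
  i=3: D_i=min(50*2^3,300)=300, bounds=[0,300]
  i=4: D_i=min(50*2^4,300)=300, bounds=[0,300]
  i=5: D_i=min(50*2^5,300)=300, bounds=[0,300]
  i=6: D_i=min(50*2^6,300)=300, bounds=[0,300]
  i=7: D_i=min(50*2^7,300)=300, bounds=[0,300]
  i=8: D_i=min(50*2^8,300)=300, bounds=[0,300]
  i=9: D_i=min(50*2^9,300)=300, bounds=[0,300]

Answer: [0,50] [0,100] [0,200] [0,300] [0,300] [0,300] [0,300] [0,300] [0,300] [0,300]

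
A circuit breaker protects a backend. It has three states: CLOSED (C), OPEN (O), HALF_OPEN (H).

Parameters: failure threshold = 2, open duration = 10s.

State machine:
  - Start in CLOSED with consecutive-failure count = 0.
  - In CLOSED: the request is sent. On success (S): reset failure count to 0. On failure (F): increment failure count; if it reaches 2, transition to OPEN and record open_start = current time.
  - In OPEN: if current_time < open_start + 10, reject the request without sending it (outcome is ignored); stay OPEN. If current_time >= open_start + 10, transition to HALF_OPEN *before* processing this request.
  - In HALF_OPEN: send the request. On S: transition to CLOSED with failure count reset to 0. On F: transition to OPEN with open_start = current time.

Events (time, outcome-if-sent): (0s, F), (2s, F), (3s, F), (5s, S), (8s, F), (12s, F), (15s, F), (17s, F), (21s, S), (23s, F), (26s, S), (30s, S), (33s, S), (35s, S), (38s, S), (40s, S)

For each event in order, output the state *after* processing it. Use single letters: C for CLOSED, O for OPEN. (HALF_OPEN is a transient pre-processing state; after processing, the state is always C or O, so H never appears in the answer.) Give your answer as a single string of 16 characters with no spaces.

Answer: COOOOOOOOOOOCCCC

Derivation:
State after each event:
  event#1 t=0s outcome=F: state=CLOSED
  event#2 t=2s outcome=F: state=OPEN
  event#3 t=3s outcome=F: state=OPEN
  event#4 t=5s outcome=S: state=OPEN
  event#5 t=8s outcome=F: state=OPEN
  event#6 t=12s outcome=F: state=OPEN
  event#7 t=15s outcome=F: state=OPEN
  event#8 t=17s outcome=F: state=OPEN
  event#9 t=21s outcome=S: state=OPEN
  event#10 t=23s outcome=F: state=OPEN
  event#11 t=26s outcome=S: state=OPEN
  event#12 t=30s outcome=S: state=OPEN
  event#13 t=33s outcome=S: state=CLOSED
  event#14 t=35s outcome=S: state=CLOSED
  event#15 t=38s outcome=S: state=CLOSED
  event#16 t=40s outcome=S: state=CLOSED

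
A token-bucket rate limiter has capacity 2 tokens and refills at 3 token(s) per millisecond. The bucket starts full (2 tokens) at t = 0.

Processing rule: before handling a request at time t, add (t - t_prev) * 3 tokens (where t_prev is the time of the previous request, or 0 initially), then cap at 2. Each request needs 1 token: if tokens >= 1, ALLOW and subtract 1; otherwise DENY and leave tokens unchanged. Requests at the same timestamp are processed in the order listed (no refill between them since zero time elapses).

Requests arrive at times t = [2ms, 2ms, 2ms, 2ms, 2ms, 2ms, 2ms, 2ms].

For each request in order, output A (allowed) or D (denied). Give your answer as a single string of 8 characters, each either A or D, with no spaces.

Simulating step by step:
  req#1 t=2ms: ALLOW
  req#2 t=2ms: ALLOW
  req#3 t=2ms: DENY
  req#4 t=2ms: DENY
  req#5 t=2ms: DENY
  req#6 t=2ms: DENY
  req#7 t=2ms: DENY
  req#8 t=2ms: DENY

Answer: AADDDDDD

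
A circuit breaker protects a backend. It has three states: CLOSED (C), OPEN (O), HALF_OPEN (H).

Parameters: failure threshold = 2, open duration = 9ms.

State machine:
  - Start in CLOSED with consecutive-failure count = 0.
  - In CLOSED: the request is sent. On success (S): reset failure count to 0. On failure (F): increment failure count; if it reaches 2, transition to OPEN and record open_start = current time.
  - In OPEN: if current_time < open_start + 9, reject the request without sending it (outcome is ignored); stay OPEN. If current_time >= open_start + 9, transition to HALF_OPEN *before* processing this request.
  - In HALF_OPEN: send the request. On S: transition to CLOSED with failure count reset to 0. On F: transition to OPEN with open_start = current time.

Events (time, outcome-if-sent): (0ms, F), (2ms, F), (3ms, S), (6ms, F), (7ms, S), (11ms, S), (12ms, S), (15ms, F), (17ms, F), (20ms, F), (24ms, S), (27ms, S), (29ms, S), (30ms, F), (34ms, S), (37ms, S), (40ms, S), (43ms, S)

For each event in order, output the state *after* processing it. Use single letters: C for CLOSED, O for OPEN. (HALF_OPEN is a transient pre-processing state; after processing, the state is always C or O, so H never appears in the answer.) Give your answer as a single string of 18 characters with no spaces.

Answer: COOOOCCCOOOCCCCCCC

Derivation:
State after each event:
  event#1 t=0ms outcome=F: state=CLOSED
  event#2 t=2ms outcome=F: state=OPEN
  event#3 t=3ms outcome=S: state=OPEN
  event#4 t=6ms outcome=F: state=OPEN
  event#5 t=7ms outcome=S: state=OPEN
  event#6 t=11ms outcome=S: state=CLOSED
  event#7 t=12ms outcome=S: state=CLOSED
  event#8 t=15ms outcome=F: state=CLOSED
  event#9 t=17ms outcome=F: state=OPEN
  event#10 t=20ms outcome=F: state=OPEN
  event#11 t=24ms outcome=S: state=OPEN
  event#12 t=27ms outcome=S: state=CLOSED
  event#13 t=29ms outcome=S: state=CLOSED
  event#14 t=30ms outcome=F: state=CLOSED
  event#15 t=34ms outcome=S: state=CLOSED
  event#16 t=37ms outcome=S: state=CLOSED
  event#17 t=40ms outcome=S: state=CLOSED
  event#18 t=43ms outcome=S: state=CLOSED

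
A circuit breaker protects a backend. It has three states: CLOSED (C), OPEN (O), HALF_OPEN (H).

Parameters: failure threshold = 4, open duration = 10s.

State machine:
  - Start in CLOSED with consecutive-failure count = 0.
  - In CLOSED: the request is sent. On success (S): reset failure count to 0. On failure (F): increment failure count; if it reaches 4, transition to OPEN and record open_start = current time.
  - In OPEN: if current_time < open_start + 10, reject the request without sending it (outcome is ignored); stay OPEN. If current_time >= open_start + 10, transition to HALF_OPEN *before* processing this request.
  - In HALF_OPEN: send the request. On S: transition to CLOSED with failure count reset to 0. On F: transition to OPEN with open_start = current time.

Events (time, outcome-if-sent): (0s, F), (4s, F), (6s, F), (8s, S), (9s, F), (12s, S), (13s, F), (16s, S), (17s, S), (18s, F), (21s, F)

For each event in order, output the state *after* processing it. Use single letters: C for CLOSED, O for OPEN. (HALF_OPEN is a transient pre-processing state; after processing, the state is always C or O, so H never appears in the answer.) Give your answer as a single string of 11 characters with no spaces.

State after each event:
  event#1 t=0s outcome=F: state=CLOSED
  event#2 t=4s outcome=F: state=CLOSED
  event#3 t=6s outcome=F: state=CLOSED
  event#4 t=8s outcome=S: state=CLOSED
  event#5 t=9s outcome=F: state=CLOSED
  event#6 t=12s outcome=S: state=CLOSED
  event#7 t=13s outcome=F: state=CLOSED
  event#8 t=16s outcome=S: state=CLOSED
  event#9 t=17s outcome=S: state=CLOSED
  event#10 t=18s outcome=F: state=CLOSED
  event#11 t=21s outcome=F: state=CLOSED

Answer: CCCCCCCCCCC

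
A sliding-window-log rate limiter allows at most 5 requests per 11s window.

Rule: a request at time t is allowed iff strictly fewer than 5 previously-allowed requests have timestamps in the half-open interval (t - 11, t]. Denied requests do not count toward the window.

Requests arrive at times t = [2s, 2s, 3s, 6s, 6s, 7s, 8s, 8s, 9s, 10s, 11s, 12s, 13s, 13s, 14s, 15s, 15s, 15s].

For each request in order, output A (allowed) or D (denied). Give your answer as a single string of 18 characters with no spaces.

Answer: AAAAADDDDDDDAAADDD

Derivation:
Tracking allowed requests in the window:
  req#1 t=2s: ALLOW
  req#2 t=2s: ALLOW
  req#3 t=3s: ALLOW
  req#4 t=6s: ALLOW
  req#5 t=6s: ALLOW
  req#6 t=7s: DENY
  req#7 t=8s: DENY
  req#8 t=8s: DENY
  req#9 t=9s: DENY
  req#10 t=10s: DENY
  req#11 t=11s: DENY
  req#12 t=12s: DENY
  req#13 t=13s: ALLOW
  req#14 t=13s: ALLOW
  req#15 t=14s: ALLOW
  req#16 t=15s: DENY
  req#17 t=15s: DENY
  req#18 t=15s: DENY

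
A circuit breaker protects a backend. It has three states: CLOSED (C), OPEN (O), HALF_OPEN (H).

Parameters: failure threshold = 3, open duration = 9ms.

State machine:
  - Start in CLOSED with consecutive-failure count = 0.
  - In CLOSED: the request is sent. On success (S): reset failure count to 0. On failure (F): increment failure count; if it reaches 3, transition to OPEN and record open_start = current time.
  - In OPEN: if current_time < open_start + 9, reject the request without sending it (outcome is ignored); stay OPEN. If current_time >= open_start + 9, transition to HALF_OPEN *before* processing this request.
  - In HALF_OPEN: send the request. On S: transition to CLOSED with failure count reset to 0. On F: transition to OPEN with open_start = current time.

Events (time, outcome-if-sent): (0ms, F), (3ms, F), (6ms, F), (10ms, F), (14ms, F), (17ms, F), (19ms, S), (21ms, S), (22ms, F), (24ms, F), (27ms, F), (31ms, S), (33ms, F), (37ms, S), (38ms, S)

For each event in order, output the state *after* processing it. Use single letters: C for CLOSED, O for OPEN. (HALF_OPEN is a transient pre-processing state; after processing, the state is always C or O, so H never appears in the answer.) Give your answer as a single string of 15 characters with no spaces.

Answer: CCOOOOOOOOOOOCC

Derivation:
State after each event:
  event#1 t=0ms outcome=F: state=CLOSED
  event#2 t=3ms outcome=F: state=CLOSED
  event#3 t=6ms outcome=F: state=OPEN
  event#4 t=10ms outcome=F: state=OPEN
  event#5 t=14ms outcome=F: state=OPEN
  event#6 t=17ms outcome=F: state=OPEN
  event#7 t=19ms outcome=S: state=OPEN
  event#8 t=21ms outcome=S: state=OPEN
  event#9 t=22ms outcome=F: state=OPEN
  event#10 t=24ms outcome=F: state=OPEN
  event#11 t=27ms outcome=F: state=OPEN
  event#12 t=31ms outcome=S: state=OPEN
  event#13 t=33ms outcome=F: state=OPEN
  event#14 t=37ms outcome=S: state=CLOSED
  event#15 t=38ms outcome=S: state=CLOSED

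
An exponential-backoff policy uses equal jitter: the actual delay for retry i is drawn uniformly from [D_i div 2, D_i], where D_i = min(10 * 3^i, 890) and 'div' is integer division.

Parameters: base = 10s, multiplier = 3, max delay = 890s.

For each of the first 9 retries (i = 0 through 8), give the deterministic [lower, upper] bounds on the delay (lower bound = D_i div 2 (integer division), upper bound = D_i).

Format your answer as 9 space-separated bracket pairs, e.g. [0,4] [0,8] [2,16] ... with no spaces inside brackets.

Computing bounds per retry:
  i=0: D_i=min(10*3^0,890)=10, bounds=[5,10]
  i=1: D_i=min(10*3^1,890)=30, bounds=[15,30]
  i=2: D_i=min(10*3^2,890)=90, bounds=[45,90]
  i=3: D_i=min(10*3^3,890)=270, bounds=[135,270]
  i=4: D_i=min(10*3^4,890)=810, bounds=[405,810]
  i=5: D_i=min(10*3^5,890)=890, bounds=[445,890]
  i=6: D_i=min(10*3^6,890)=890, bounds=[445,890]
  i=7: D_i=min(10*3^7,890)=890, bounds=[445,890]
  i=8: D_i=min(10*3^8,890)=890, bounds=[445,890]

Answer: [5,10] [15,30] [45,90] [135,270] [405,810] [445,890] [445,890] [445,890] [445,890]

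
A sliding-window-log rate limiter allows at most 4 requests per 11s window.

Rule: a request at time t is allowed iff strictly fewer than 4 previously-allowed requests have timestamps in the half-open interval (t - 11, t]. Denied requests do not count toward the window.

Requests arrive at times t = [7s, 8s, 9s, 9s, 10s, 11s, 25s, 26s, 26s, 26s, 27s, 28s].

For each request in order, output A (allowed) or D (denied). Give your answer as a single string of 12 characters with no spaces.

Tracking allowed requests in the window:
  req#1 t=7s: ALLOW
  req#2 t=8s: ALLOW
  req#3 t=9s: ALLOW
  req#4 t=9s: ALLOW
  req#5 t=10s: DENY
  req#6 t=11s: DENY
  req#7 t=25s: ALLOW
  req#8 t=26s: ALLOW
  req#9 t=26s: ALLOW
  req#10 t=26s: ALLOW
  req#11 t=27s: DENY
  req#12 t=28s: DENY

Answer: AAAADDAAAADD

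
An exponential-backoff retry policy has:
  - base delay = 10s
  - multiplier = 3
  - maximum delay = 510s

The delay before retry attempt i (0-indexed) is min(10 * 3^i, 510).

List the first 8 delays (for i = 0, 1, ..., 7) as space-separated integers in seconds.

Answer: 10 30 90 270 510 510 510 510

Derivation:
Computing each delay:
  i=0: min(10*3^0, 510) = 10
  i=1: min(10*3^1, 510) = 30
  i=2: min(10*3^2, 510) = 90
  i=3: min(10*3^3, 510) = 270
  i=4: min(10*3^4, 510) = 510
  i=5: min(10*3^5, 510) = 510
  i=6: min(10*3^6, 510) = 510
  i=7: min(10*3^7, 510) = 510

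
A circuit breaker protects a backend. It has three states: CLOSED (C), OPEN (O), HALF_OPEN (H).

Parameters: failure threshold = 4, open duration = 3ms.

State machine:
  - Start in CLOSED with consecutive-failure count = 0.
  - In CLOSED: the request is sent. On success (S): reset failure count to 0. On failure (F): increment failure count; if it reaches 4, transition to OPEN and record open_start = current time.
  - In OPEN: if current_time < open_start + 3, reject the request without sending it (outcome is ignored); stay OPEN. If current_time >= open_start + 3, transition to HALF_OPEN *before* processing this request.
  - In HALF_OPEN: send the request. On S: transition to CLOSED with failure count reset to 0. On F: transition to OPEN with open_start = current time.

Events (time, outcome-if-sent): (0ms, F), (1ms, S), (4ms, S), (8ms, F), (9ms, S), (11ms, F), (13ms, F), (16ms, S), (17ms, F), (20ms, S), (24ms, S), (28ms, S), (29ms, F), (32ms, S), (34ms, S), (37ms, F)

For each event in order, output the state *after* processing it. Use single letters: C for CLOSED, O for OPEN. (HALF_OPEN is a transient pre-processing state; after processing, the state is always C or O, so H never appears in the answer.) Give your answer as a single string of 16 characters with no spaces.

Answer: CCCCCCCCCCCCCCCC

Derivation:
State after each event:
  event#1 t=0ms outcome=F: state=CLOSED
  event#2 t=1ms outcome=S: state=CLOSED
  event#3 t=4ms outcome=S: state=CLOSED
  event#4 t=8ms outcome=F: state=CLOSED
  event#5 t=9ms outcome=S: state=CLOSED
  event#6 t=11ms outcome=F: state=CLOSED
  event#7 t=13ms outcome=F: state=CLOSED
  event#8 t=16ms outcome=S: state=CLOSED
  event#9 t=17ms outcome=F: state=CLOSED
  event#10 t=20ms outcome=S: state=CLOSED
  event#11 t=24ms outcome=S: state=CLOSED
  event#12 t=28ms outcome=S: state=CLOSED
  event#13 t=29ms outcome=F: state=CLOSED
  event#14 t=32ms outcome=S: state=CLOSED
  event#15 t=34ms outcome=S: state=CLOSED
  event#16 t=37ms outcome=F: state=CLOSED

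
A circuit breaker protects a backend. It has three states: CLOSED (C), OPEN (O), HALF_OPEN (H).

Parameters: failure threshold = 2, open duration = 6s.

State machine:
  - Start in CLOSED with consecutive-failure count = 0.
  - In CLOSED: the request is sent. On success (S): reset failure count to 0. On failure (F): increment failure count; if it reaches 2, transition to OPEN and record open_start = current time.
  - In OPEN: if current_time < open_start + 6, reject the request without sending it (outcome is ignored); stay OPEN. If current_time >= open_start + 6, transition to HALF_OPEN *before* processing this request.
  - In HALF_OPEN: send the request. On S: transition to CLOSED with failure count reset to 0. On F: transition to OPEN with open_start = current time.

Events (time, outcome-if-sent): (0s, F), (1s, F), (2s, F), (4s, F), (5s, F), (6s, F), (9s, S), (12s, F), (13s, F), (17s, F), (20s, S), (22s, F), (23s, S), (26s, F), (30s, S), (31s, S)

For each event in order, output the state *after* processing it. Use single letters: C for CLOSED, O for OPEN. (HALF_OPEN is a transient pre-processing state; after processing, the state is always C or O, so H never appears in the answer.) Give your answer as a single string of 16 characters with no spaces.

Answer: COOOOOCCOOCCCCCC

Derivation:
State after each event:
  event#1 t=0s outcome=F: state=CLOSED
  event#2 t=1s outcome=F: state=OPEN
  event#3 t=2s outcome=F: state=OPEN
  event#4 t=4s outcome=F: state=OPEN
  event#5 t=5s outcome=F: state=OPEN
  event#6 t=6s outcome=F: state=OPEN
  event#7 t=9s outcome=S: state=CLOSED
  event#8 t=12s outcome=F: state=CLOSED
  event#9 t=13s outcome=F: state=OPEN
  event#10 t=17s outcome=F: state=OPEN
  event#11 t=20s outcome=S: state=CLOSED
  event#12 t=22s outcome=F: state=CLOSED
  event#13 t=23s outcome=S: state=CLOSED
  event#14 t=26s outcome=F: state=CLOSED
  event#15 t=30s outcome=S: state=CLOSED
  event#16 t=31s outcome=S: state=CLOSED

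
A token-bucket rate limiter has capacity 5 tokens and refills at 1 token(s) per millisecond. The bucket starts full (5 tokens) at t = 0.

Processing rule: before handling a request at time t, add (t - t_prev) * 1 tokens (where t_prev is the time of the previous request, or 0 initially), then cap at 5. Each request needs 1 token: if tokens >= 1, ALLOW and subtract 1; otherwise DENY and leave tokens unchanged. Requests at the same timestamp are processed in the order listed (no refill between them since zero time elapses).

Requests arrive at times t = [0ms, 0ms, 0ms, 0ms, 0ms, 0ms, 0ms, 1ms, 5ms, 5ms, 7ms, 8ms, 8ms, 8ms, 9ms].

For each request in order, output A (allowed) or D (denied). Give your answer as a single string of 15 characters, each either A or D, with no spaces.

Answer: AAAAADDAAAAAAAA

Derivation:
Simulating step by step:
  req#1 t=0ms: ALLOW
  req#2 t=0ms: ALLOW
  req#3 t=0ms: ALLOW
  req#4 t=0ms: ALLOW
  req#5 t=0ms: ALLOW
  req#6 t=0ms: DENY
  req#7 t=0ms: DENY
  req#8 t=1ms: ALLOW
  req#9 t=5ms: ALLOW
  req#10 t=5ms: ALLOW
  req#11 t=7ms: ALLOW
  req#12 t=8ms: ALLOW
  req#13 t=8ms: ALLOW
  req#14 t=8ms: ALLOW
  req#15 t=9ms: ALLOW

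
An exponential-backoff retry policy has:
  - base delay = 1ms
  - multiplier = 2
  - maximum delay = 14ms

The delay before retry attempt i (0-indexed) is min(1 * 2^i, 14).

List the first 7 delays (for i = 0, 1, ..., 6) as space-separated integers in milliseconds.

Answer: 1 2 4 8 14 14 14

Derivation:
Computing each delay:
  i=0: min(1*2^0, 14) = 1
  i=1: min(1*2^1, 14) = 2
  i=2: min(1*2^2, 14) = 4
  i=3: min(1*2^3, 14) = 8
  i=4: min(1*2^4, 14) = 14
  i=5: min(1*2^5, 14) = 14
  i=6: min(1*2^6, 14) = 14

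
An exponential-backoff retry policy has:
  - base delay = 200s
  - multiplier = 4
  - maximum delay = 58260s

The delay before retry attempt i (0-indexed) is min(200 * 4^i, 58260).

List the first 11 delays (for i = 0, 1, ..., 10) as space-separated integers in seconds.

Answer: 200 800 3200 12800 51200 58260 58260 58260 58260 58260 58260

Derivation:
Computing each delay:
  i=0: min(200*4^0, 58260) = 200
  i=1: min(200*4^1, 58260) = 800
  i=2: min(200*4^2, 58260) = 3200
  i=3: min(200*4^3, 58260) = 12800
  i=4: min(200*4^4, 58260) = 51200
  i=5: min(200*4^5, 58260) = 58260
  i=6: min(200*4^6, 58260) = 58260
  i=7: min(200*4^7, 58260) = 58260
  i=8: min(200*4^8, 58260) = 58260
  i=9: min(200*4^9, 58260) = 58260
  i=10: min(200*4^10, 58260) = 58260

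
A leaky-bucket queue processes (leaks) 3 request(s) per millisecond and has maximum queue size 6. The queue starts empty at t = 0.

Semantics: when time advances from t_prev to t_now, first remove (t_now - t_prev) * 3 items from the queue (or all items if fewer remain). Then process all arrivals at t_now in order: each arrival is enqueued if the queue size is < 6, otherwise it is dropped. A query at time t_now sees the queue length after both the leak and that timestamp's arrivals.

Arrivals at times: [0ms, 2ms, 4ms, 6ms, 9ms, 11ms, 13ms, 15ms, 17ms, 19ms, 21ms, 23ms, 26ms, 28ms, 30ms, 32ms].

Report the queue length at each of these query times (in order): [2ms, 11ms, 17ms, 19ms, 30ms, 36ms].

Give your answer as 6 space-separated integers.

Answer: 1 1 1 1 1 0

Derivation:
Queue lengths at query times:
  query t=2ms: backlog = 1
  query t=11ms: backlog = 1
  query t=17ms: backlog = 1
  query t=19ms: backlog = 1
  query t=30ms: backlog = 1
  query t=36ms: backlog = 0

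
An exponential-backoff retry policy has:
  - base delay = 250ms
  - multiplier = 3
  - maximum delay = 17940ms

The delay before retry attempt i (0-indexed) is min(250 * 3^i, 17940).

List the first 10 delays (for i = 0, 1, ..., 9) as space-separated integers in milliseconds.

Answer: 250 750 2250 6750 17940 17940 17940 17940 17940 17940

Derivation:
Computing each delay:
  i=0: min(250*3^0, 17940) = 250
  i=1: min(250*3^1, 17940) = 750
  i=2: min(250*3^2, 17940) = 2250
  i=3: min(250*3^3, 17940) = 6750
  i=4: min(250*3^4, 17940) = 17940
  i=5: min(250*3^5, 17940) = 17940
  i=6: min(250*3^6, 17940) = 17940
  i=7: min(250*3^7, 17940) = 17940
  i=8: min(250*3^8, 17940) = 17940
  i=9: min(250*3^9, 17940) = 17940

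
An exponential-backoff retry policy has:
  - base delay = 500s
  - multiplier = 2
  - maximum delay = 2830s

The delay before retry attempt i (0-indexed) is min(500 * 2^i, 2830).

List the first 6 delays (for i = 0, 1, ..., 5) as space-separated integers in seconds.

Answer: 500 1000 2000 2830 2830 2830

Derivation:
Computing each delay:
  i=0: min(500*2^0, 2830) = 500
  i=1: min(500*2^1, 2830) = 1000
  i=2: min(500*2^2, 2830) = 2000
  i=3: min(500*2^3, 2830) = 2830
  i=4: min(500*2^4, 2830) = 2830
  i=5: min(500*2^5, 2830) = 2830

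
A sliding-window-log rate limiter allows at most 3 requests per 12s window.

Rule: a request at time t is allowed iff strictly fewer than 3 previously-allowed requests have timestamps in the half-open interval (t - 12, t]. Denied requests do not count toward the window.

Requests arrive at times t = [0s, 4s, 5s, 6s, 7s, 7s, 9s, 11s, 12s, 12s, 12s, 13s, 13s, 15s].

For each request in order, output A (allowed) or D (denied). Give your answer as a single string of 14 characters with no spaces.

Tracking allowed requests in the window:
  req#1 t=0s: ALLOW
  req#2 t=4s: ALLOW
  req#3 t=5s: ALLOW
  req#4 t=6s: DENY
  req#5 t=7s: DENY
  req#6 t=7s: DENY
  req#7 t=9s: DENY
  req#8 t=11s: DENY
  req#9 t=12s: ALLOW
  req#10 t=12s: DENY
  req#11 t=12s: DENY
  req#12 t=13s: DENY
  req#13 t=13s: DENY
  req#14 t=15s: DENY

Answer: AAADDDDDADDDDD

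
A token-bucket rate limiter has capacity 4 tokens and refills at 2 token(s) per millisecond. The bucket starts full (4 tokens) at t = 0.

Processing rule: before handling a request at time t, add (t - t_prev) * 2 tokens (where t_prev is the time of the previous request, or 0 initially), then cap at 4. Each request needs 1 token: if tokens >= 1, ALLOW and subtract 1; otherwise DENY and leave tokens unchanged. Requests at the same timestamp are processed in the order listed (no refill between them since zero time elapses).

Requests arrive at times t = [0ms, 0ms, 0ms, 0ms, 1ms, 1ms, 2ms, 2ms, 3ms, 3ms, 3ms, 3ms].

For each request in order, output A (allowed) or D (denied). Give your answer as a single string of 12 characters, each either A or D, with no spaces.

Answer: AAAAAAAAAADD

Derivation:
Simulating step by step:
  req#1 t=0ms: ALLOW
  req#2 t=0ms: ALLOW
  req#3 t=0ms: ALLOW
  req#4 t=0ms: ALLOW
  req#5 t=1ms: ALLOW
  req#6 t=1ms: ALLOW
  req#7 t=2ms: ALLOW
  req#8 t=2ms: ALLOW
  req#9 t=3ms: ALLOW
  req#10 t=3ms: ALLOW
  req#11 t=3ms: DENY
  req#12 t=3ms: DENY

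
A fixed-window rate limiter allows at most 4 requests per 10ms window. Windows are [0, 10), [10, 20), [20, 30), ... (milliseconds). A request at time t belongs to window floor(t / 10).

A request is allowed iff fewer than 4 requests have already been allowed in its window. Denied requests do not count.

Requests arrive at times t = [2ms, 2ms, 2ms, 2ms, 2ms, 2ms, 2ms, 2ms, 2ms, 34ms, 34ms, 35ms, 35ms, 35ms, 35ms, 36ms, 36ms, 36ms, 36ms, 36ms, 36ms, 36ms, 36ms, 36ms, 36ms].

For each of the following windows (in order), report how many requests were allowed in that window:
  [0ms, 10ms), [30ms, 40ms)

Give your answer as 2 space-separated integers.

Answer: 4 4

Derivation:
Processing requests:
  req#1 t=2ms (window 0): ALLOW
  req#2 t=2ms (window 0): ALLOW
  req#3 t=2ms (window 0): ALLOW
  req#4 t=2ms (window 0): ALLOW
  req#5 t=2ms (window 0): DENY
  req#6 t=2ms (window 0): DENY
  req#7 t=2ms (window 0): DENY
  req#8 t=2ms (window 0): DENY
  req#9 t=2ms (window 0): DENY
  req#10 t=34ms (window 3): ALLOW
  req#11 t=34ms (window 3): ALLOW
  req#12 t=35ms (window 3): ALLOW
  req#13 t=35ms (window 3): ALLOW
  req#14 t=35ms (window 3): DENY
  req#15 t=35ms (window 3): DENY
  req#16 t=36ms (window 3): DENY
  req#17 t=36ms (window 3): DENY
  req#18 t=36ms (window 3): DENY
  req#19 t=36ms (window 3): DENY
  req#20 t=36ms (window 3): DENY
  req#21 t=36ms (window 3): DENY
  req#22 t=36ms (window 3): DENY
  req#23 t=36ms (window 3): DENY
  req#24 t=36ms (window 3): DENY
  req#25 t=36ms (window 3): DENY

Allowed counts by window: 4 4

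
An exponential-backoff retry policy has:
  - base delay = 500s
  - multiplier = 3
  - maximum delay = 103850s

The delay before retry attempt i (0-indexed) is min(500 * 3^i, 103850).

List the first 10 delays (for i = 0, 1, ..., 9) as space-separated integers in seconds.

Computing each delay:
  i=0: min(500*3^0, 103850) = 500
  i=1: min(500*3^1, 103850) = 1500
  i=2: min(500*3^2, 103850) = 4500
  i=3: min(500*3^3, 103850) = 13500
  i=4: min(500*3^4, 103850) = 40500
  i=5: min(500*3^5, 103850) = 103850
  i=6: min(500*3^6, 103850) = 103850
  i=7: min(500*3^7, 103850) = 103850
  i=8: min(500*3^8, 103850) = 103850
  i=9: min(500*3^9, 103850) = 103850

Answer: 500 1500 4500 13500 40500 103850 103850 103850 103850 103850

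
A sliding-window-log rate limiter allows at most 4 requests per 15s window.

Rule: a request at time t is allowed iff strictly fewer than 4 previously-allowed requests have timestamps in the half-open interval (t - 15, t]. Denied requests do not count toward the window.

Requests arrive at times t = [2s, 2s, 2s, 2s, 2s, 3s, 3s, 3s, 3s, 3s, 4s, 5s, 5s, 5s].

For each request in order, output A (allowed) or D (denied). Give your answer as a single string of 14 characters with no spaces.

Tracking allowed requests in the window:
  req#1 t=2s: ALLOW
  req#2 t=2s: ALLOW
  req#3 t=2s: ALLOW
  req#4 t=2s: ALLOW
  req#5 t=2s: DENY
  req#6 t=3s: DENY
  req#7 t=3s: DENY
  req#8 t=3s: DENY
  req#9 t=3s: DENY
  req#10 t=3s: DENY
  req#11 t=4s: DENY
  req#12 t=5s: DENY
  req#13 t=5s: DENY
  req#14 t=5s: DENY

Answer: AAAADDDDDDDDDD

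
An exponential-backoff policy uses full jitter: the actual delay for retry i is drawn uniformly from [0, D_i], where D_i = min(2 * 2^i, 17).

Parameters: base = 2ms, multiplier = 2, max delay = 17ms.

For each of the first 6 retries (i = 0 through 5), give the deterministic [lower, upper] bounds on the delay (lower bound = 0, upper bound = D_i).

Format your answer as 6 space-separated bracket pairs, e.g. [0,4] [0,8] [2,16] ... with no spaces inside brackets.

Computing bounds per retry:
  i=0: D_i=min(2*2^0,17)=2, bounds=[0,2]
  i=1: D_i=min(2*2^1,17)=4, bounds=[0,4]
  i=2: D_i=min(2*2^2,17)=8, bounds=[0,8]
  i=3: D_i=min(2*2^3,17)=16, bounds=[0,16]
  i=4: D_i=min(2*2^4,17)=17, bounds=[0,17]
  i=5: D_i=min(2*2^5,17)=17, bounds=[0,17]

Answer: [0,2] [0,4] [0,8] [0,16] [0,17] [0,17]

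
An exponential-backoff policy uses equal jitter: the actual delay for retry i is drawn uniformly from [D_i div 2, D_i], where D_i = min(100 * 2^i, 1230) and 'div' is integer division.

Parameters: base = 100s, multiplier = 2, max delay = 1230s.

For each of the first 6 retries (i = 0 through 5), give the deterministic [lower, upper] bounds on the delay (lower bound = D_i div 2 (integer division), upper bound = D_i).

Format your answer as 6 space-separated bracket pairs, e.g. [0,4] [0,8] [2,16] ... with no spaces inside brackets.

Answer: [50,100] [100,200] [200,400] [400,800] [615,1230] [615,1230]

Derivation:
Computing bounds per retry:
  i=0: D_i=min(100*2^0,1230)=100, bounds=[50,100]
  i=1: D_i=min(100*2^1,1230)=200, bounds=[100,200]
  i=2: D_i=min(100*2^2,1230)=400, bounds=[200,400]
  i=3: D_i=min(100*2^3,1230)=800, bounds=[400,800]
  i=4: D_i=min(100*2^4,1230)=1230, bounds=[615,1230]
  i=5: D_i=min(100*2^5,1230)=1230, bounds=[615,1230]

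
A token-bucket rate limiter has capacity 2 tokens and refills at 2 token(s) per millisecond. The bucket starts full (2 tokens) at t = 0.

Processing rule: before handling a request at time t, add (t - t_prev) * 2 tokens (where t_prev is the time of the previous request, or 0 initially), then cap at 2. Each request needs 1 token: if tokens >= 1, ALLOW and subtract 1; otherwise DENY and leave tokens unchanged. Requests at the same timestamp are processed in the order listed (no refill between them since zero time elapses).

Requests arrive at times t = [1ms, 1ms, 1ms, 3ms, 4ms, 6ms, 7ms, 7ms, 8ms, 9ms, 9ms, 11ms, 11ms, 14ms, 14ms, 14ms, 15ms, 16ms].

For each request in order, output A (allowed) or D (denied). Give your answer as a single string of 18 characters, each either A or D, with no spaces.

Simulating step by step:
  req#1 t=1ms: ALLOW
  req#2 t=1ms: ALLOW
  req#3 t=1ms: DENY
  req#4 t=3ms: ALLOW
  req#5 t=4ms: ALLOW
  req#6 t=6ms: ALLOW
  req#7 t=7ms: ALLOW
  req#8 t=7ms: ALLOW
  req#9 t=8ms: ALLOW
  req#10 t=9ms: ALLOW
  req#11 t=9ms: ALLOW
  req#12 t=11ms: ALLOW
  req#13 t=11ms: ALLOW
  req#14 t=14ms: ALLOW
  req#15 t=14ms: ALLOW
  req#16 t=14ms: DENY
  req#17 t=15ms: ALLOW
  req#18 t=16ms: ALLOW

Answer: AADAAAAAAAAAAAADAA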